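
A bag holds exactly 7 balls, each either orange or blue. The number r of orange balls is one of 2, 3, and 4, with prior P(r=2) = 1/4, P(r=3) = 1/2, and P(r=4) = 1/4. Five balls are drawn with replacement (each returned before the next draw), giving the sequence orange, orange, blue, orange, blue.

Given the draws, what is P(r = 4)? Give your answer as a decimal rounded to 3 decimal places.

Under each hypothesis, the probability of the observed sequence is: P(data | r = 2) = (2/7)(2/7)(5/7)(2/7)(5/7) = 0.0119; P(data | r = 3) = (3/7)(3/7)(4/7)(3/7)(4/7) = 0.025704; P(data | r = 4) = (4/7)(4/7)(3/7)(4/7)(3/7) = 0.034271.
Weighting by the prior gives 1/4 · 0.0119 = 0.002975, 1/2 · 0.025704 = 0.012852, 1/4 · 0.034271 = 0.0085679; with total 0.024395.
Hence P(r = 4 | data) = (0.0085679) / (0.024395) = 0.35122.

0.351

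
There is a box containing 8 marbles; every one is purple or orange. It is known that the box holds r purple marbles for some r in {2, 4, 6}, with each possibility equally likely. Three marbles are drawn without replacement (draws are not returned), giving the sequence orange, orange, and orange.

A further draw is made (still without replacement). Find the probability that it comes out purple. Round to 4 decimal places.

Compute the likelihood of the observed sequence for each case: P(data | r = 2) = (6/8)(5/7)(4/6) = 5/14; P(data | r = 4) = (4/8)(3/7)(2/6) = 1/14; P(data | r = 6) = (2/8)(1/7)(0/6) = 0.
The prior-weighted likelihoods are 1/3 · 5/14 = 5/42, 1/3 · 1/14 = 1/42, 1/3 · 0 = 0; these sum to 1/7.
The posterior is then P(r = 2 | data) = 5/6, P(r = 4 | data) = 1/6, P(r = 6 | data) = 0.
So P(purple next | data) = Σ P(purple next | H) P(H | data) = (2/5)(5/6) + (4/5)(1/6) = 7/15.

0.4667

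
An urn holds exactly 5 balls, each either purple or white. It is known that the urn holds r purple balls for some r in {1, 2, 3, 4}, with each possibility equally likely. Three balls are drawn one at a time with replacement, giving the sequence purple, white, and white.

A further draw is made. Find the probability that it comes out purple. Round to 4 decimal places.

Compute the likelihood of the observed sequence for each case: P(data | r = 1) = (1/5)(4/5)(4/5) = 16/125; P(data | r = 2) = (2/5)(3/5)(3/5) = 18/125; P(data | r = 3) = (3/5)(2/5)(2/5) = 12/125; P(data | r = 4) = (4/5)(1/5)(1/5) = 4/125.
Weighting by the prior gives 1/4 · 16/125 = 4/125, 1/4 · 18/125 = 9/250, 1/4 · 12/125 = 3/125, 1/4 · 4/125 = 1/125; with total 1/10.
The posterior is then P(r = 1 | data) = 8/25, P(r = 2 | data) = 9/25, P(r = 3 | data) = 6/25, P(r = 4 | data) = 2/25.
Averaging over the posterior, P(purple next | data) = (1/5)(8/25) + (2/5)(9/25) + (3/5)(6/25) + (4/5)(2/25) = 52/125.

0.4160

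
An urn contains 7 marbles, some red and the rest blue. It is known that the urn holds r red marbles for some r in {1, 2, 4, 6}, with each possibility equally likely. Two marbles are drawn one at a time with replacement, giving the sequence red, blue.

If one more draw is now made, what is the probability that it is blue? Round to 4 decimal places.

0.5378

Compute the likelihood of the observed sequence for each case: P(data | r = 1) = (1/7)(6/7) = 6/49; P(data | r = 2) = (2/7)(5/7) = 10/49; P(data | r = 4) = (4/7)(3/7) = 12/49; P(data | r = 6) = (6/7)(1/7) = 6/49.
Multiplying each by its prior: 1/4 · 6/49 = 3/98, 1/4 · 10/49 = 5/98, 1/4 · 12/49 = 3/49, 1/4 · 6/49 = 3/98; summing to 17/98.
Dividing through by the total gives posterior P(r = 1 | data) = 3/17, P(r = 2 | data) = 5/17, P(r = 4 | data) = 6/17, P(r = 6 | data) = 3/17.
So P(blue next | data) = Σ P(blue next | H) P(H | data) = (6/7)(3/17) + (5/7)(5/17) + (3/7)(6/17) + (1/7)(3/17) = 64/119.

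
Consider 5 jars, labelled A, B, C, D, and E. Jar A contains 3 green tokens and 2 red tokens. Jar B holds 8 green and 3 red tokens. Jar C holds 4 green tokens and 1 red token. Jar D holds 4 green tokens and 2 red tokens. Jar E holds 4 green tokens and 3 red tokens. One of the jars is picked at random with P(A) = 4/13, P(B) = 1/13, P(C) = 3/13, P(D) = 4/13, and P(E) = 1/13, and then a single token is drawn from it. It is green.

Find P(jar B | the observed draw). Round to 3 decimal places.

Compute the likelihood of this draw for each case: P(data | jar A) = (3/5) = 0.6; P(data | jar B) = (8/11) = 0.72727; P(data | jar C) = (4/5) = 0.8; P(data | jar D) = (4/6) = 0.66667; P(data | jar E) = (4/7) = 0.57143.
Weighting by the prior gives 4/13 · 0.6 = 0.18462, 1/13 · 0.72727 = 0.055944, 3/13 · 0.8 = 0.18462, 4/13 · 0.66667 = 0.20513, 1/13 · 0.57143 = 0.043956; summing to 0.67426.
Therefore the posterior P(jar B | data) = (0.055944) / (0.67426) = 0.082971.

0.083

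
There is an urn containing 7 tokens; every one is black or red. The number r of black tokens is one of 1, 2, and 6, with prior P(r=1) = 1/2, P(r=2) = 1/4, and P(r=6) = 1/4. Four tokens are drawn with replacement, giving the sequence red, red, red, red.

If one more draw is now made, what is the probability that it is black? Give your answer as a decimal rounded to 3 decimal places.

0.171

For each hypothesis, P(data | H) works out to: P(data | r = 1) = (6/7)(6/7)(6/7)(6/7) = 0.53978; P(data | r = 2) = (5/7)(5/7)(5/7)(5/7) = 0.26031; P(data | r = 6) = (1/7)(1/7)(1/7)(1/7) = 0.00041649.
Multiplying each by its prior: 1/2 · 0.53978 = 0.26989, 1/4 · 0.26031 = 0.065077, 1/4 · 0.00041649 = 0.00010412; with total 0.33507.
Normalising, the posterior is P(r = 1 | data) = 0.80547, P(r = 2 | data) = 0.19422, P(r = 6 | data) = 0.00031075.
So P(black next | data) = Σ P(black next | H) P(H | data) = (1/7)(0.80547) + (2/7)(0.19422) + (6/7)(0.00031075) = 0.17082.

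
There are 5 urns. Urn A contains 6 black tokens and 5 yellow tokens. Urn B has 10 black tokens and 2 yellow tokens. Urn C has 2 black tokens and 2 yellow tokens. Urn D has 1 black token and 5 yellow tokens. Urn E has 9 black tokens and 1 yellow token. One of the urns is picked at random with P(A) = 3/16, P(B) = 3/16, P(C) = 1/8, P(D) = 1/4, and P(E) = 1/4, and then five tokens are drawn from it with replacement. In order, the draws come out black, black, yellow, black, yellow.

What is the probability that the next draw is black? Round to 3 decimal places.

0.611

For each hypothesis, P(data | H) works out to: P(data | urn A) = (6/11)(6/11)(5/11)(6/11)(5/11) = 0.03353; P(data | urn B) = (10/12)(10/12)(2/12)(10/12)(2/12) = 0.016075; P(data | urn C) = (2/4)(2/4)(2/4)(2/4)(2/4) = 0.03125; P(data | urn D) = (1/6)(1/6)(5/6)(1/6)(5/6) = 0.003215; P(data | urn E) = (9/10)(9/10)(1/10)(9/10)(1/10) = 0.00729.
Multiplying each by its prior: 3/16 · 0.03353 = 0.0062868, 3/16 · 0.016075 = 0.0030141, 1/8 · 0.03125 = 0.0039062, 1/4 · 0.003215 = 0.00080376, 1/4 · 0.00729 = 0.0018225; with total 0.015833.
Dividing through by the total gives posterior P(urn A | data) = 0.39706, P(urn B | data) = 0.19036, P(urn C | data) = 0.24671, P(urn D | data) = 0.050763, P(urn E | data) = 0.1151.
Averaging over the posterior, P(black next | data) = (6/11)(0.39706) + (5/6)(0.19036) + (1/2)(0.24671) + (1/6)(0.050763) + (9/10)(0.1151) = 0.61062.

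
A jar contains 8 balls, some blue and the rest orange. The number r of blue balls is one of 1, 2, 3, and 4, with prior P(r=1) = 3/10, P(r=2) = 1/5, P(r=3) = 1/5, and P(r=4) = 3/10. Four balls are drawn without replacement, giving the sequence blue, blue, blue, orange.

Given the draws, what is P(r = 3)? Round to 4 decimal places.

0.1724

Compute the likelihood of the observed sequence for each case: P(data | r = 1) = (1/8)(0/7) = 0; P(data | r = 2) = (2/8)(1/7)(0/6) = 0; P(data | r = 3) = (3/8)(2/7)(1/6)(5/5) = 0.017857; P(data | r = 4) = (4/8)(3/7)(2/6)(4/5) = 0.057143.
The prior-weighted likelihoods are 3/10 · 0 = 0, 1/5 · 0 = 0, 1/5 · 0.017857 = 0.0035714, 3/10 · 0.057143 = 0.017143; with total 0.020714.
By Bayes' rule, P(r = 3 | data) = (0.0035714) / (0.020714) = 0.17241.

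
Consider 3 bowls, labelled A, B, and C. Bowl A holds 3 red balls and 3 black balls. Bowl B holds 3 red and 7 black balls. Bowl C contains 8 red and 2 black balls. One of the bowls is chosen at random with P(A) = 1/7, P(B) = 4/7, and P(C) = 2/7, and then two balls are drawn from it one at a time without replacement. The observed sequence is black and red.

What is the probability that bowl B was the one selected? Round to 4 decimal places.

Under each hypothesis, the probability of the observed sequence is: P(data | bowl A) = (3/6)(3/5) = 3/10; P(data | bowl B) = (7/10)(3/9) = 7/30; P(data | bowl C) = (2/10)(8/9) = 8/45.
The prior-weighted likelihoods are 1/7 · 3/10 = 3/70, 4/7 · 7/30 = 2/15, 2/7 · 8/45 = 16/315; these sum to 143/630.
By Bayes' rule, P(bowl B | data) = (2/15) / (143/630) = 84/143.

0.5874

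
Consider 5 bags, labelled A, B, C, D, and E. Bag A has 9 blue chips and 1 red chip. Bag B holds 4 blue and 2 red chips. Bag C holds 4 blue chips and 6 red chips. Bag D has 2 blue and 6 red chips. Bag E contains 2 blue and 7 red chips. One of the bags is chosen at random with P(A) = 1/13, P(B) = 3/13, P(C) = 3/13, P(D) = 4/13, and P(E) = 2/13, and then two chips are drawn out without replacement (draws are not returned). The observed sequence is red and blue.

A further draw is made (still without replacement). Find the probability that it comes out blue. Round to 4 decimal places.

Compute the likelihood of the observed sequence for each case: P(data | bag A) = (1/10)(9/9) = 0.1; P(data | bag B) = (2/6)(4/5) = 0.26667; P(data | bag C) = (6/10)(4/9) = 0.26667; P(data | bag D) = (6/8)(2/7) = 0.21429; P(data | bag E) = (7/9)(2/8) = 0.19444.
Multiplying each by its prior: 1/13 · 0.1 = 0.0076923, 3/13 · 0.26667 = 0.061538, 3/13 · 0.26667 = 0.061538, 4/13 · 0.21429 = 0.065934, 2/13 · 0.19444 = 0.029915; these sum to 0.22662.
Normalising, the posterior is P(bag A | data) = 0.033944, P(bag B | data) = 0.27155, P(bag C | data) = 0.27155, P(bag D | data) = 0.29095, P(bag E | data) = 0.132.
So P(blue next | data) = Σ P(blue next | H) P(H | data) = (1)(0.033944) + (3/4)(0.27155) + (3/8)(0.27155) + (1/6)(0.29095) + (1/7)(0.132) = 0.40679.

0.4068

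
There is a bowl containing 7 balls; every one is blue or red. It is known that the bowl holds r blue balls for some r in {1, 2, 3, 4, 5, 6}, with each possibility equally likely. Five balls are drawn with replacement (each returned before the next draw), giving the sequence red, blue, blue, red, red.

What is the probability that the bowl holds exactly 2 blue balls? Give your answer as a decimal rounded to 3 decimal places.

Compute the likelihood of the observed sequence for each case: P(data | r = 1) = (6/7)(1/7)(1/7)(6/7)(6/7) = 0.012852; P(data | r = 2) = (5/7)(2/7)(2/7)(5/7)(5/7) = 0.02975; P(data | r = 3) = (4/7)(3/7)(3/7)(4/7)(4/7) = 0.034271; P(data | r = 4) = (3/7)(4/7)(4/7)(3/7)(3/7) = 0.025704; P(data | r = 5) = (2/7)(5/7)(5/7)(2/7)(2/7) = 0.0119; P(data | r = 6) = (1/7)(6/7)(6/7)(1/7)(1/7) = 0.002142.
The prior-weighted likelihoods are 1/6 · 0.012852 = 0.002142, 1/6 · 0.02975 = 0.0049583, 1/6 · 0.034271 = 0.0057119, 1/6 · 0.025704 = 0.0042839, 1/6 · 0.0119 = 0.0019833, 1/6 · 0.002142 = 0.00035699; these sum to 0.019436.
By Bayes' rule, P(r = 2 | data) = (0.0049583) / (0.019436) = 0.2551.

0.255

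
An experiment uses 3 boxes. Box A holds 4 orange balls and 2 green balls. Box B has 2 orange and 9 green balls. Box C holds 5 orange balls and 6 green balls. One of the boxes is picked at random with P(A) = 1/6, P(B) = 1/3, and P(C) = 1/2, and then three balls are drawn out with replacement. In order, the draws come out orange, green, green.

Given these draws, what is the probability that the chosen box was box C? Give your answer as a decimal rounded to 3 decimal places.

For each hypothesis, P(data | H) works out to: P(data | box A) = (4/6)(2/6)(2/6) = 0.074074; P(data | box B) = (2/11)(9/11)(9/11) = 0.12171; P(data | box C) = (5/11)(6/11)(6/11) = 0.13524.
The prior-weighted likelihoods are 1/6 · 0.074074 = 0.012346, 1/3 · 0.12171 = 0.040571, 1/2 · 0.13524 = 0.067618; these sum to 0.12054.
By Bayes' rule, P(box C | data) = (0.067618) / (0.12054) = 0.56098.

0.561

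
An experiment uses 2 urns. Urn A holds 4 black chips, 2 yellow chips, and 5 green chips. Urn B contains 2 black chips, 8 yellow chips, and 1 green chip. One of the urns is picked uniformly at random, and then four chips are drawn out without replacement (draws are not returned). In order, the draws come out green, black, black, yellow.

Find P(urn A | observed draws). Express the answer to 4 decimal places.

The likelihood of the observed sequence under each hypothesis: P(data | urn A) = (5/11)(4/10)(3/9)(2/8) = 0.015152; P(data | urn B) = (1/11)(2/10)(1/9)(8/8) = 0.0020202.
Weighting by the prior gives 1/2 · 0.015152 = 0.0075758, 1/2 · 0.0020202 = 0.0010101; summing to 0.0085859.
Hence P(urn A | data) = (0.0075758) / (0.0085859) = 0.88235.

0.8824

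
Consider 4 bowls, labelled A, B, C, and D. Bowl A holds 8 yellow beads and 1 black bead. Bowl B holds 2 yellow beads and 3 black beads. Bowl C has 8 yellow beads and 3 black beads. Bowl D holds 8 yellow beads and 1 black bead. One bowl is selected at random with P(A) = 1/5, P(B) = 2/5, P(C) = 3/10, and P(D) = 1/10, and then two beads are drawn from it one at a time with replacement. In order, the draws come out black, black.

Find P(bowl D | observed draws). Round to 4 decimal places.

The likelihood of the observed sequence under each hypothesis: P(data | bowl A) = (1/9)(1/9) = 0.012346; P(data | bowl B) = (3/5)(3/5) = 0.36; P(data | bowl C) = (3/11)(3/11) = 0.07438; P(data | bowl D) = (1/9)(1/9) = 0.012346.
Weighting by the prior gives 1/5 · 0.012346 = 0.0024691, 2/5 · 0.36 = 0.144, 3/10 · 0.07438 = 0.022314, 1/10 · 0.012346 = 0.0012346; with total 0.17002.
Therefore the posterior P(bowl D | data) = (0.0012346) / (0.17002) = 0.0072614.

0.0073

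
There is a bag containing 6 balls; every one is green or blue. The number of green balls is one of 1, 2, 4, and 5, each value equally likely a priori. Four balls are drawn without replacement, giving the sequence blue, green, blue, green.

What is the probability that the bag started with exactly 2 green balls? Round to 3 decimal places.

Under each hypothesis, the probability of the observed sequence is: P(data | r = 1) = (5/6)(1/5)(4/4)(0/3) = 0; P(data | r = 2) = (4/6)(2/5)(3/4)(1/3) = 1/15; P(data | r = 4) = (2/6)(4/5)(1/4)(3/3) = 1/15; P(data | r = 5) = (1/6)(5/5)(0/4) = 0.
Multiplying each by its prior: 1/4 · 0 = 0, 1/4 · 1/15 = 1/60, 1/4 · 1/15 = 1/60, 1/4 · 0 = 0; with total 1/30.
So P(r = 2 | data) = (1/60) / (1/30) = 1/2.

0.500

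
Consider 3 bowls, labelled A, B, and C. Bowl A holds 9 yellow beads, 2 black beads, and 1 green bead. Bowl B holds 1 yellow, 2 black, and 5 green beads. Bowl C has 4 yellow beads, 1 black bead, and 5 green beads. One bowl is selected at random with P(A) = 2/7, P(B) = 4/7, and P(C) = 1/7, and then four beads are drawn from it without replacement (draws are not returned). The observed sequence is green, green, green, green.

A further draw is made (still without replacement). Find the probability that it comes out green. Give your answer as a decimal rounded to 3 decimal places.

0.244

Compute the likelihood of the observed sequence for each case: P(data | bowl A) = (1/12)(0/11) = 0; P(data | bowl B) = (5/8)(4/7)(3/6)(2/5) = 1/14; P(data | bowl C) = (5/10)(4/9)(3/8)(2/7) = 1/42.
Weighting by the prior gives 2/7 · 0 = 0, 4/7 · 1/14 = 2/49, 1/7 · 1/42 = 1/294; with total 13/294.
The posterior is then P(bowl A | data) = 0, P(bowl B | data) = 12/13, P(bowl C | data) = 1/13.
Averaging over the posterior, P(green next | data) = (1/4)(12/13) + (1/6)(1/13) = 19/78.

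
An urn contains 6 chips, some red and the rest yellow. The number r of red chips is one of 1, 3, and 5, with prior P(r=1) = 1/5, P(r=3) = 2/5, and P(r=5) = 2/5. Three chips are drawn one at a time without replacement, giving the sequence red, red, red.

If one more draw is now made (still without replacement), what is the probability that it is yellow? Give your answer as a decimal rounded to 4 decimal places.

0.3939

For each hypothesis, P(data | H) works out to: P(data | r = 1) = (1/6)(0/5) = 0; P(data | r = 3) = (3/6)(2/5)(1/4) = 1/20; P(data | r = 5) = (5/6)(4/5)(3/4) = 1/2.
Weighting by the prior gives 1/5 · 0 = 0, 2/5 · 1/20 = 1/50, 2/5 · 1/2 = 1/5; with total 11/50.
Normalising, the posterior is P(r = 1 | data) = 0, P(r = 3 | data) = 1/11, P(r = 5 | data) = 10/11.
So P(yellow next | data) = Σ P(yellow next | H) P(H | data) = (1)(1/11) + (1/3)(10/11) = 13/33.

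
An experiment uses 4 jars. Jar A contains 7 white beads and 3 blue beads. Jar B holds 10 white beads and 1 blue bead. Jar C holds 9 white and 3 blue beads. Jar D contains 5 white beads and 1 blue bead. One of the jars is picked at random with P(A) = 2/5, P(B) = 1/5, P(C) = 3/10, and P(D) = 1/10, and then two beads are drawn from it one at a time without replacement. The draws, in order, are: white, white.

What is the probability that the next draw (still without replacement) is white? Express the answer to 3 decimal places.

Under each hypothesis, the probability of the observed sequence is: P(data | jar A) = (7/10)(6/9) = 7/15; P(data | jar B) = (10/11)(9/10) = 9/11; P(data | jar C) = (9/12)(8/11) = 6/11; P(data | jar D) = (5/6)(4/5) = 2/3.
Multiplying each by its prior: 2/5 · 7/15 = 14/75, 1/5 · 9/11 = 9/55, 3/10 · 6/11 = 9/55, 1/10 · 2/3 = 1/15; with total 479/825.
Normalising, the posterior is P(jar A | data) = 154/479, P(jar B | data) = 135/479, P(jar C | data) = 135/479, P(jar D | data) = 55/479.
The predictive probability is P(white next | data) = (5/8)(154/479) + (8/9)(135/479) + (7/10)(135/479) + (3/4)(55/479) = 352/479.

0.735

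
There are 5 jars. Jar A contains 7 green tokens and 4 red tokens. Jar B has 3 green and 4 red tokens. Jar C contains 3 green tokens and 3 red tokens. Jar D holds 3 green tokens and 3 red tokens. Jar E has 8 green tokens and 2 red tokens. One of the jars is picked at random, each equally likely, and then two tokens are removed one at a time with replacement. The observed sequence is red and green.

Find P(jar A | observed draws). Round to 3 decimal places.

For each hypothesis, P(data | H) works out to: P(data | jar A) = (4/11)(7/11) = 0.2314; P(data | jar B) = (4/7)(3/7) = 0.2449; P(data | jar C) = (3/6)(3/6) = 0.25; P(data | jar D) = (3/6)(3/6) = 0.25; P(data | jar E) = (2/10)(8/10) = 0.16.
Multiplying each by its prior: 1/5 · 0.2314 = 0.046281, 1/5 · 0.2449 = 0.04898, 1/5 · 0.25 = 0.05, 1/5 · 0.25 = 0.05, 1/5 · 0.16 = 0.032; with total 0.22726.
Hence P(jar A | data) = (0.046281) / (0.22726) = 0.20365.

0.204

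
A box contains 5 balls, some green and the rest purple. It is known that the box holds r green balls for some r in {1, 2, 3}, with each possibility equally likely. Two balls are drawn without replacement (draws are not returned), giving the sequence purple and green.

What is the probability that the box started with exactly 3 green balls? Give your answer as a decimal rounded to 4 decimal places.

0.3750

Compute the likelihood of the observed sequence for each case: P(data | r = 1) = (4/5)(1/4) = 1/5; P(data | r = 2) = (3/5)(2/4) = 3/10; P(data | r = 3) = (2/5)(3/4) = 3/10.
Weighting by the prior gives 1/3 · 1/5 = 1/15, 1/3 · 3/10 = 1/10, 1/3 · 3/10 = 1/10; summing to 4/15.
Hence P(r = 3 | data) = (1/10) / (4/15) = 3/8.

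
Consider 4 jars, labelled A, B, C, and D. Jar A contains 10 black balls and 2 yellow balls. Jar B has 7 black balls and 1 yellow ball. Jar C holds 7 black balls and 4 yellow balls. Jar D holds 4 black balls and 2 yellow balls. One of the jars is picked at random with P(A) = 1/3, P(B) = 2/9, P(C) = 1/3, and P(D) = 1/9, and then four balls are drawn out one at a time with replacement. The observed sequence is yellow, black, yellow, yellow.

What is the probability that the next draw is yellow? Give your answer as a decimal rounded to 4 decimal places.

For each hypothesis, P(data | H) works out to: P(data | jar A) = (2/12)(10/12)(2/12)(2/12) = 0.003858; P(data | jar B) = (1/8)(7/8)(1/8)(1/8) = 0.001709; P(data | jar C) = (4/11)(7/11)(4/11)(4/11) = 0.030599; P(data | jar D) = (2/6)(4/6)(2/6)(2/6) = 0.024691.
Weighting by the prior gives 1/3 · 0.003858 = 0.001286, 2/9 · 0.001709 = 0.00037977, 1/3 · 0.030599 = 0.0102, 1/9 · 0.024691 = 0.0027435; summing to 0.014609.
The posterior is then P(jar A | data) = 0.088029, P(jar B | data) = 0.025996, P(jar C | data) = 0.69818, P(jar D | data) = 0.18779.
The predictive probability is P(yellow next | data) = (1/6)(0.088029) + (1/8)(0.025996) + (4/11)(0.69818) + (1/3)(0.18779) = 0.3344.

0.3344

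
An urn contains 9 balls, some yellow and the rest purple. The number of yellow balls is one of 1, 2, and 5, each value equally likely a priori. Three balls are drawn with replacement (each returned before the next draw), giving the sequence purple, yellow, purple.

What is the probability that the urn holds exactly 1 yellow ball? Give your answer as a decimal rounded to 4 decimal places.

0.2645

For each hypothesis, P(data | H) works out to: P(data | r = 1) = (8/9)(1/9)(8/9) = 0.087791; P(data | r = 2) = (7/9)(2/9)(7/9) = 0.13443; P(data | r = 5) = (4/9)(5/9)(4/9) = 0.10974.
Weighting by the prior gives 1/3 · 0.087791 = 0.029264, 1/3 · 0.13443 = 0.04481, 1/3 · 0.10974 = 0.03658; summing to 0.11065.
Hence P(r = 1 | data) = (0.029264) / (0.11065) = 0.26446.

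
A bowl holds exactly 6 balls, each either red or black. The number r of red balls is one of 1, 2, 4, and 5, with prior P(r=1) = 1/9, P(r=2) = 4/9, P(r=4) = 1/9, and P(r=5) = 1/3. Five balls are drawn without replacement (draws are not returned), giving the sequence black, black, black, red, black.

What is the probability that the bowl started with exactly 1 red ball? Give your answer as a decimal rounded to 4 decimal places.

0.3846

Compute the likelihood of the observed sequence for each case: P(data | r = 1) = (5/6)(4/5)(3/4)(1/3)(2/2) = 1/6; P(data | r = 2) = (4/6)(3/5)(2/4)(2/3)(1/2) = 1/15; P(data | r = 4) = (2/6)(1/5)(0/4) = 0; P(data | r = 5) = (1/6)(0/5) = 0.
Weighting by the prior gives 1/9 · 1/6 = 1/54, 4/9 · 1/15 = 4/135, 1/9 · 0 = 0, 1/3 · 0 = 0; with total 13/270.
Therefore the posterior P(r = 1 | data) = (1/54) / (13/270) = 5/13.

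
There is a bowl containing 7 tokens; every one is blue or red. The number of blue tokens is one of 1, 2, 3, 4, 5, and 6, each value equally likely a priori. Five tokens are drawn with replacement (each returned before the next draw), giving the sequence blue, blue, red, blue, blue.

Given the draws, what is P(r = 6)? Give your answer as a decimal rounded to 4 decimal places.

0.3480

For each hypothesis, P(data | H) works out to: P(data | r = 1) = (1/7)(1/7)(6/7)(1/7)(1/7) = 0.00035699; P(data | r = 2) = (2/7)(2/7)(5/7)(2/7)(2/7) = 0.0047599; P(data | r = 3) = (3/7)(3/7)(4/7)(3/7)(3/7) = 0.019278; P(data | r = 4) = (4/7)(4/7)(3/7)(4/7)(4/7) = 0.045695; P(data | r = 5) = (5/7)(5/7)(2/7)(5/7)(5/7) = 0.074374; P(data | r = 6) = (6/7)(6/7)(1/7)(6/7)(6/7) = 0.077111.
The prior-weighted likelihoods are 1/6 · 0.00035699 = 5.9499e-05, 1/6 · 0.0047599 = 0.00079332, 1/6 · 0.019278 = 0.0032129, 1/6 · 0.045695 = 0.0076159, 1/6 · 0.074374 = 0.012396, 1/6 · 0.077111 = 0.012852; these sum to 0.036929.
Therefore the posterior P(r = 6 | data) = (0.012852) / (0.036929) = 0.34801.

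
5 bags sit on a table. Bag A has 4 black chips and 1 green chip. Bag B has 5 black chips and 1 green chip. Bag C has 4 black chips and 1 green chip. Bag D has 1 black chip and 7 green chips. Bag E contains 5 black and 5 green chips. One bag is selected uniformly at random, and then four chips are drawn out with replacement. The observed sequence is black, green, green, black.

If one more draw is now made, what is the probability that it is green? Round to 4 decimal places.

Compute the likelihood of the observed sequence for each case: P(data | bag A) = (4/5)(1/5)(1/5)(4/5) = 0.0256; P(data | bag B) = (5/6)(1/6)(1/6)(5/6) = 0.01929; P(data | bag C) = (4/5)(1/5)(1/5)(4/5) = 0.0256; P(data | bag D) = (1/8)(7/8)(7/8)(1/8) = 0.011963; P(data | bag E) = (5/10)(5/10)(5/10)(5/10) = 0.0625.
Multiplying each by its prior: 1/5 · 0.0256 = 0.00512, 1/5 · 0.01929 = 0.003858, 1/5 · 0.0256 = 0.00512, 1/5 · 0.011963 = 0.0023926, 1/5 · 0.0625 = 0.0125; these sum to 0.028991.
Dividing through by the total gives posterior P(bag A | data) = 0.17661, P(bag B | data) = 0.13308, P(bag C | data) = 0.17661, P(bag D | data) = 0.082529, P(bag E | data) = 0.43117.
The predictive probability is P(green next | data) = (1/5)(0.17661) + (1/6)(0.13308) + (1/5)(0.17661) + (7/8)(0.082529) + (1/2)(0.43117) = 0.38062.

0.3806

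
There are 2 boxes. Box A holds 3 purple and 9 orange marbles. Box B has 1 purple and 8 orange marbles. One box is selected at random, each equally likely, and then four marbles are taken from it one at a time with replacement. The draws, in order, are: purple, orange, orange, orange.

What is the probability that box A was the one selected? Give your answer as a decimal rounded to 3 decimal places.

The likelihood of the observed sequence under each hypothesis: P(data | box A) = (3/12)(9/12)(9/12)(9/12) = 0.10547; P(data | box B) = (1/9)(8/9)(8/9)(8/9) = 0.078037.
The prior-weighted likelihoods are 1/2 · 0.10547 = 0.052734, 1/2 · 0.078037 = 0.039018; with total 0.091753.
So P(box A | data) = (0.052734) / (0.091753) = 0.57474.

0.575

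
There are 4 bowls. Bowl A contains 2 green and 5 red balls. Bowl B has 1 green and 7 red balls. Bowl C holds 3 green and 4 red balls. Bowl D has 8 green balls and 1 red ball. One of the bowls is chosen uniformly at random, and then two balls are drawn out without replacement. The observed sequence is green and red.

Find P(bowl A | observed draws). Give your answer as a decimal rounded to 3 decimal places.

0.313

Under each hypothesis, the probability of the observed sequence is: P(data | bowl A) = (2/7)(5/6) = 0.2381; P(data | bowl B) = (1/8)(7/7) = 0.125; P(data | bowl C) = (3/7)(4/6) = 0.28571; P(data | bowl D) = (8/9)(1/8) = 0.11111.
Multiplying each by its prior: 1/4 · 0.2381 = 0.059524, 1/4 · 0.125 = 0.03125, 1/4 · 0.28571 = 0.071429, 1/4 · 0.11111 = 0.027778; summing to 0.18998.
Hence P(bowl A | data) = (0.059524) / (0.18998) = 0.31332.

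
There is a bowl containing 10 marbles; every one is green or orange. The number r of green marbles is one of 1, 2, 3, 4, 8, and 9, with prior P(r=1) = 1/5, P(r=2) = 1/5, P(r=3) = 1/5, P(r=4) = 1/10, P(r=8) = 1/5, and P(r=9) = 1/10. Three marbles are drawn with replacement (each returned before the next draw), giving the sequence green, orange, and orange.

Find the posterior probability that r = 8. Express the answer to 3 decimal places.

Compute the likelihood of the observed sequence for each case: P(data | r = 1) = (1/10)(9/10)(9/10) = 0.081; P(data | r = 2) = (2/10)(8/10)(8/10) = 0.128; P(data | r = 3) = (3/10)(7/10)(7/10) = 0.147; P(data | r = 4) = (4/10)(6/10)(6/10) = 0.144; P(data | r = 8) = (8/10)(2/10)(2/10) = 0.032; P(data | r = 9) = (9/10)(1/10)(1/10) = 0.009.
Multiplying each by its prior: 1/5 · 0.081 = 0.0162, 1/5 · 0.128 = 0.0256, 1/5 · 0.147 = 0.0294, 1/10 · 0.144 = 0.0144, 1/5 · 0.032 = 0.0064, 1/10 · 0.009 = 0.0009; these sum to 0.0929.
By Bayes' rule, P(r = 8 | data) = (0.0064) / (0.0929) = 0.068891.

0.069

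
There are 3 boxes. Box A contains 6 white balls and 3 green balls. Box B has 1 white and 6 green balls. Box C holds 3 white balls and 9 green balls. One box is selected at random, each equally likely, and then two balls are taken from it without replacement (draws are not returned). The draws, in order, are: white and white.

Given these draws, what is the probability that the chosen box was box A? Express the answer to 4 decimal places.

Compute the likelihood of the observed sequence for each case: P(data | box A) = (6/9)(5/8) = 5/12; P(data | box B) = (1/7)(0/6) = 0; P(data | box C) = (3/12)(2/11) = 1/22.
The prior-weighted likelihoods are 1/3 · 5/12 = 5/36, 1/3 · 0 = 0, 1/3 · 1/22 = 1/66; these sum to 61/396.
Hence P(box A | data) = (5/36) / (61/396) = 55/61.

0.9016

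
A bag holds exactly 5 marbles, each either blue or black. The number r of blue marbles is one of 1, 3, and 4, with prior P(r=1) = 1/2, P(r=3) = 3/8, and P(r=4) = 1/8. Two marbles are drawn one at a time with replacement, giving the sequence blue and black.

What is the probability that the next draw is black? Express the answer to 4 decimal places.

For each hypothesis, P(data | H) works out to: P(data | r = 1) = (1/5)(4/5) = 4/25; P(data | r = 3) = (3/5)(2/5) = 6/25; P(data | r = 4) = (4/5)(1/5) = 4/25.
Multiplying each by its prior: 1/2 · 4/25 = 2/25, 3/8 · 6/25 = 9/100, 1/8 · 4/25 = 1/50; these sum to 19/100.
The posterior is then P(r = 1 | data) = 8/19, P(r = 3 | data) = 9/19, P(r = 4 | data) = 2/19.
The predictive probability is P(black next | data) = (4/5)(8/19) + (2/5)(9/19) + (1/5)(2/19) = 52/95.

0.5474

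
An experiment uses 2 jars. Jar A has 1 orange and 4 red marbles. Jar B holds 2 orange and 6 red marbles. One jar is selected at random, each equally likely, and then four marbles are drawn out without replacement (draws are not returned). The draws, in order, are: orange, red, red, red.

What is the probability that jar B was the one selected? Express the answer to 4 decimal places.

0.4167

Compute the likelihood of the observed sequence for each case: P(data | jar A) = (1/5)(4/4)(3/3)(2/2) = 1/5; P(data | jar B) = (2/8)(6/7)(5/6)(4/5) = 1/7.
Multiplying each by its prior: 1/2 · 1/5 = 1/10, 1/2 · 1/7 = 1/14; summing to 6/35.
Hence P(jar B | data) = (1/14) / (6/35) = 5/12.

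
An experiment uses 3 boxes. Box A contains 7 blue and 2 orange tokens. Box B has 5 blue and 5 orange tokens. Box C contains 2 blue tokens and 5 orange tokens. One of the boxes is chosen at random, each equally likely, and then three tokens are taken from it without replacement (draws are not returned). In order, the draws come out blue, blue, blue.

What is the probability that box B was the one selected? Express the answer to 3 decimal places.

0.167

The likelihood of the observed sequence under each hypothesis: P(data | box A) = (7/9)(6/8)(5/7) = 5/12; P(data | box B) = (5/10)(4/9)(3/8) = 1/12; P(data | box C) = (2/7)(1/6)(0/5) = 0.
The prior-weighted likelihoods are 1/3 · 5/12 = 5/36, 1/3 · 1/12 = 1/36, 1/3 · 0 = 0; with total 1/6.
By Bayes' rule, P(box B | data) = (1/36) / (1/6) = 1/6.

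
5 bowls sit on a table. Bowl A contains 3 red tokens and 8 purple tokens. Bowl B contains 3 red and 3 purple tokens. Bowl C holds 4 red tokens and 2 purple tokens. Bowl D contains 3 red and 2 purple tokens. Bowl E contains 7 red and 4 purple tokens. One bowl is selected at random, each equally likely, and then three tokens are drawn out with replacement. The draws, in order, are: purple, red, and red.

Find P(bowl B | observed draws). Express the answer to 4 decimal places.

0.2021

The likelihood of the observed sequence under each hypothesis: P(data | bowl A) = (8/11)(3/11)(3/11) = 0.054095; P(data | bowl B) = (3/6)(3/6)(3/6) = 0.125; P(data | bowl C) = (2/6)(4/6)(4/6) = 0.14815; P(data | bowl D) = (2/5)(3/5)(3/5) = 0.144; P(data | bowl E) = (4/11)(7/11)(7/11) = 0.14726.
Multiplying each by its prior: 1/5 · 0.054095 = 0.010819, 1/5 · 0.125 = 0.025, 1/5 · 0.14815 = 0.02963, 1/5 · 0.144 = 0.0288, 1/5 · 0.14726 = 0.029452; with total 0.1237.
So P(bowl B | data) = (0.025) / (0.1237) = 0.2021.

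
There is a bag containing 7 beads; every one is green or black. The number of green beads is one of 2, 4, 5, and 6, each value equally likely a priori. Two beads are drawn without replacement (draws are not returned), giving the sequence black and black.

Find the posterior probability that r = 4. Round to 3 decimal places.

0.214

The likelihood of the observed sequence under each hypothesis: P(data | r = 2) = (5/7)(4/6) = 10/21; P(data | r = 4) = (3/7)(2/6) = 1/7; P(data | r = 5) = (2/7)(1/6) = 1/21; P(data | r = 6) = (1/7)(0/6) = 0.
Multiplying each by its prior: 1/4 · 10/21 = 5/42, 1/4 · 1/7 = 1/28, 1/4 · 1/21 = 1/84, 1/4 · 0 = 0; summing to 1/6.
Hence P(r = 4 | data) = (1/28) / (1/6) = 3/14.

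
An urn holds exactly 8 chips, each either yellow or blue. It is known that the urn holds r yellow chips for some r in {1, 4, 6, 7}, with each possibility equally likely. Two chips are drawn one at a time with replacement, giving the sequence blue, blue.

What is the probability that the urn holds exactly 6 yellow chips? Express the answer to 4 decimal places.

0.0571

For each hypothesis, P(data | H) works out to: P(data | r = 1) = (7/8)(7/8) = 49/64; P(data | r = 4) = (4/8)(4/8) = 1/4; P(data | r = 6) = (2/8)(2/8) = 1/16; P(data | r = 7) = (1/8)(1/8) = 1/64.
The prior-weighted likelihoods are 1/4 · 49/64 = 49/256, 1/4 · 1/4 = 1/16, 1/4 · 1/16 = 1/64, 1/4 · 1/64 = 1/256; summing to 35/128.
So P(r = 6 | data) = (1/64) / (35/128) = 2/35.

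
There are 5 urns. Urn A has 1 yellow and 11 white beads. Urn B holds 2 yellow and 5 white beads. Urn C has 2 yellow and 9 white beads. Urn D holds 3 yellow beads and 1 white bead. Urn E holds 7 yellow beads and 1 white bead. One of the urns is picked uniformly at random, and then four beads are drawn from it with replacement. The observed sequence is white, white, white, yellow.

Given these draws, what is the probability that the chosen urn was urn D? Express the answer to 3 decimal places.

0.042

Under each hypothesis, the probability of the observed sequence is: P(data | urn A) = (11/12)(11/12)(11/12)(1/12) = 0.064188; P(data | urn B) = (5/7)(5/7)(5/7)(2/7) = 0.10412; P(data | urn C) = (9/11)(9/11)(9/11)(2/11) = 0.099583; P(data | urn D) = (1/4)(1/4)(1/4)(3/4) = 0.011719; P(data | urn E) = (1/8)(1/8)(1/8)(7/8) = 0.001709.
Multiplying each by its prior: 1/5 · 0.064188 = 0.012838, 1/5 · 0.10412 = 0.020825, 1/5 · 0.099583 = 0.019917, 1/5 · 0.011719 = 0.0023437, 1/5 · 0.001709 = 0.0003418; with total 0.056264.
Hence P(urn D | data) = (0.0023437) / (0.056264) = 0.041656.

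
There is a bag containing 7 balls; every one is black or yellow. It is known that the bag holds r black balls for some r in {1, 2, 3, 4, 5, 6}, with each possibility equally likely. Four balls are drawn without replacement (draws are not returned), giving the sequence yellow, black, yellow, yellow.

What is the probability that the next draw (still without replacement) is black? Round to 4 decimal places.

Compute the likelihood of the observed sequence for each case: P(data | r = 1) = (6/7)(1/6)(5/5)(4/4) = 1/7; P(data | r = 2) = (5/7)(2/6)(4/5)(3/4) = 1/7; P(data | r = 3) = (4/7)(3/6)(3/5)(2/4) = 3/35; P(data | r = 4) = (3/7)(4/6)(2/5)(1/4) = 1/35; P(data | r = 5) = (2/7)(5/6)(1/5)(0/4) = 0; P(data | r = 6) = (1/7)(6/6)(0/5) = 0.
Multiplying each by its prior: 1/6 · 1/7 = 1/42, 1/6 · 1/7 = 1/42, 1/6 · 3/35 = 1/70, 1/6 · 1/35 = 1/210, 1/6 · 0 = 0, 1/6 · 0 = 0; with total 1/15.
Dividing through by the total gives posterior P(r = 1 | data) = 5/14, P(r = 2 | data) = 5/14, P(r = 3 | data) = 3/14, P(r = 4 | data) = 1/14, P(r = 5 | data) = 0, P(r = 6 | data) = 0.
So P(black next | data) = Σ P(black next | H) P(H | data) = (0)(5/14) + (1/3)(5/14) + (2/3)(3/14) + (1)(1/14) = 1/3.

0.3333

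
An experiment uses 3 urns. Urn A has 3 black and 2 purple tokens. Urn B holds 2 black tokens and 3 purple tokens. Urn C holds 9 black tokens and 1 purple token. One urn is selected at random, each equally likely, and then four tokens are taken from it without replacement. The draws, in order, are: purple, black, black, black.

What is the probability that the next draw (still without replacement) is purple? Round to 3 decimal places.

Under each hypothesis, the probability of the observed sequence is: P(data | urn A) = (2/5)(3/4)(2/3)(1/2) = 1/10; P(data | urn B) = (3/5)(2/4)(1/3)(0/2) = 0; P(data | urn C) = (1/10)(9/9)(8/8)(7/7) = 1/10.
Weighting by the prior gives 1/3 · 1/10 = 1/30, 1/3 · 0 = 0, 1/3 · 1/10 = 1/30; summing to 1/15.
Dividing through by the total gives posterior P(urn A | data) = 1/2, P(urn B | data) = 0, P(urn C | data) = 1/2.
Averaging over the posterior, P(purple next | data) = (1)(1/2) + (0)(1/2) = 1/2.

0.500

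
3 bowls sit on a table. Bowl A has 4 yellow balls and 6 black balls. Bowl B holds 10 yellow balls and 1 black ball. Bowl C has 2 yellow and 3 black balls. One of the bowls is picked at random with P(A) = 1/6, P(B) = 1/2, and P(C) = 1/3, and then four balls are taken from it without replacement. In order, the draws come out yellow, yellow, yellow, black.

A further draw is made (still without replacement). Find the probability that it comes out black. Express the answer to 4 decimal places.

0.0790

Compute the likelihood of the observed sequence for each case: P(data | bowl A) = (4/10)(3/9)(2/8)(6/7) = 0.028571; P(data | bowl B) = (10/11)(9/10)(8/9)(1/8) = 0.090909; P(data | bowl C) = (2/5)(1/4)(0/3) = 0.
The prior-weighted likelihoods are 1/6 · 0.028571 = 0.0047619, 1/2 · 0.090909 = 0.045455, 1/3 · 0 = 0; these sum to 0.050216.
Dividing through by the total gives posterior P(bowl A | data) = 0.094828, P(bowl B | data) = 0.90517, P(bowl C | data) = 0.
The predictive probability is P(black next | data) = (5/6)(0.094828) + (0)(0.90517) = 0.079023.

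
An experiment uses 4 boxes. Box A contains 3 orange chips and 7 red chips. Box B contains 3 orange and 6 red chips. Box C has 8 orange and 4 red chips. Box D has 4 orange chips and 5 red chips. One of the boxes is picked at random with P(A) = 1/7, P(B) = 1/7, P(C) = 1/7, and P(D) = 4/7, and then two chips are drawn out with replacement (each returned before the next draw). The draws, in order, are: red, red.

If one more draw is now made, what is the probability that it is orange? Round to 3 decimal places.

0.403

For each hypothesis, P(data | H) works out to: P(data | box A) = (7/10)(7/10) = 0.49; P(data | box B) = (6/9)(6/9) = 0.44444; P(data | box C) = (4/12)(4/12) = 0.11111; P(data | box D) = (5/9)(5/9) = 0.30864.
Weighting by the prior gives 1/7 · 0.49 = 0.07, 1/7 · 0.44444 = 0.063492, 1/7 · 0.11111 = 0.015873, 4/7 · 0.30864 = 0.17637; these sum to 0.32573.
Normalising, the posterior is P(box A | data) = 0.2149, P(box B | data) = 0.19492, P(box C | data) = 0.04873, P(box D | data) = 0.54145.
So P(orange next | data) = Σ P(orange next | H) P(H | data) = (3/10)(0.2149) + (1/3)(0.19492) + (2/3)(0.04873) + (4/9)(0.54145) = 0.40257.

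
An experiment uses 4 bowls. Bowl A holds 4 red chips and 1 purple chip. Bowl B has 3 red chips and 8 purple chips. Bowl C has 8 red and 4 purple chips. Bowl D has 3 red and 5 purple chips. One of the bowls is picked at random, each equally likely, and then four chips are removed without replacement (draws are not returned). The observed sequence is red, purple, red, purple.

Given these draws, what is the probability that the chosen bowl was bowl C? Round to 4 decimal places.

0.3319

Under each hypothesis, the probability of the observed sequence is: P(data | bowl A) = (4/5)(1/4)(3/3)(0/2) = 0; P(data | bowl B) = (3/11)(8/10)(2/9)(7/8) = 0.042424; P(data | bowl C) = (8/12)(4/11)(7/10)(3/9) = 0.056566; P(data | bowl D) = (3/8)(5/7)(2/6)(4/5) = 0.071429.
Multiplying each by its prior: 1/4 · 0 = 0, 1/4 · 0.042424 = 0.010606, 1/4 · 0.056566 = 0.014141, 1/4 · 0.071429 = 0.017857; with total 0.042605.
Therefore the posterior P(bowl C | data) = (0.014141) / (0.042605) = 0.33192.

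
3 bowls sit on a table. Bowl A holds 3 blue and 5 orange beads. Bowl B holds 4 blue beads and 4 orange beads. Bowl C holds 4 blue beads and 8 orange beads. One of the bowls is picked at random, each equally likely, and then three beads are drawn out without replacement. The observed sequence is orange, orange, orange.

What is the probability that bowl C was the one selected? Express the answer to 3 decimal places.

0.505

For each hypothesis, P(data | H) works out to: P(data | bowl A) = (5/8)(4/7)(3/6) = 5/28; P(data | bowl B) = (4/8)(3/7)(2/6) = 1/14; P(data | bowl C) = (8/12)(7/11)(6/10) = 14/55.
Multiplying each by its prior: 1/3 · 5/28 = 5/84, 1/3 · 1/14 = 1/42, 1/3 · 14/55 = 14/165; summing to 37/220.
Therefore the posterior P(bowl C | data) = (14/165) / (37/220) = 56/111.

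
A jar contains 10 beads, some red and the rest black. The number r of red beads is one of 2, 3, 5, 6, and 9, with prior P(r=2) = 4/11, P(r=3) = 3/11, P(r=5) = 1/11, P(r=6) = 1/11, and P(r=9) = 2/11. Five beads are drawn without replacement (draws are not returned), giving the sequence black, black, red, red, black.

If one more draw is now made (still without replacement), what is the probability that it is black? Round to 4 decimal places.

0.7554

Compute the likelihood of the observed sequence for each case: P(data | r = 2) = (8/10)(7/9)(2/8)(1/7)(6/6) = 0.022222; P(data | r = 3) = (7/10)(6/9)(3/8)(2/7)(5/6) = 0.041667; P(data | r = 5) = (5/10)(4/9)(5/8)(4/7)(3/6) = 0.039683; P(data | r = 6) = (4/10)(3/9)(6/8)(5/7)(2/6) = 0.02381; P(data | r = 9) = (1/10)(0/9) = 0.
The prior-weighted likelihoods are 4/11 · 0.022222 = 0.0080808, 3/11 · 0.041667 = 0.011364, 1/11 · 0.039683 = 0.0036075, 1/11 · 0.02381 = 0.0021645, 2/11 · 0 = 0; summing to 0.025216.
Dividing through by the total gives posterior P(r = 2 | data) = 0.32046, P(r = 3 | data) = 0.45064, P(r = 5 | data) = 0.14306, P(r = 6 | data) = 0.085837, P(r = 9 | data) = 0.
Averaging over the posterior, P(black next | data) = (1)(0.32046) + (4/5)(0.45064) + (2/5)(0.14306) + (1/5)(0.085837) = 0.75536.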